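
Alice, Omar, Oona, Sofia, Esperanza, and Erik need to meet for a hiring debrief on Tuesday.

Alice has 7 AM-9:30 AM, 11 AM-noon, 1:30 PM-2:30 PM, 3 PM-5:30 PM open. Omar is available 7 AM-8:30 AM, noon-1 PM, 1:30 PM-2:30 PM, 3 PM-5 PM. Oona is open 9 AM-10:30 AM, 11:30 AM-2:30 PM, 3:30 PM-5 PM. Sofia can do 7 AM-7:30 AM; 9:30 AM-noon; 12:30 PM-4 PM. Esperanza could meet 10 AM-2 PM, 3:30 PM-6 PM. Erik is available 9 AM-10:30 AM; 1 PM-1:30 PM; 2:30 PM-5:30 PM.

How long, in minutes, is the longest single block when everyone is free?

Alice ∩ Omar: 07:00-08:30, 13:30-14:30, 15:00-17:00.
Alice ∩ Omar ∩ Oona: 13:30-14:30, 15:30-17:00.
Alice ∩ Omar ∩ Oona ∩ Sofia: 13:30-14:30, 15:30-16:00.
Alice ∩ Omar ∩ Oona ∩ Sofia ∩ Esperanza: 13:30-14:00, 15:30-16:00.
Alice ∩ Omar ∩ Oona ∩ Sofia ∩ Esperanza ∩ Erik: 15:30-16:00.
So the common availability across everyone is 15:30-16:00.
The longest is 15:30-16:00 at 30 minutes.

30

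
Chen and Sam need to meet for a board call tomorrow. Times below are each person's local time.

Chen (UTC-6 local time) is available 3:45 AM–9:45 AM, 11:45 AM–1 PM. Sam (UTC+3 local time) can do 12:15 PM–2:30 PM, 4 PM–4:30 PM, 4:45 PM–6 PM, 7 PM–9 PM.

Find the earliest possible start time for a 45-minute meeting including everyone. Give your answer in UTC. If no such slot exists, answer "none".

09:45

Chen in UTC: 09:45-15:45, 17:45-19:00 (add 6h to convert from UTC-6).
Sam in UTC: 09:15-11:30, 13:00-13:30, 13:45-15:00, 16:00-18:00 (subtract 3h to convert from UTC+3).
Chen ∩ Sam: 09:45-11:30, 13:00-13:30, 13:45-15:00, 17:45-18:00.
So the common availability across everyone is 09:45-11:30, 13:00-13:30, 13:45-15:00, 17:45-18:00.
The first common window of at least 45 minutes is 09:45-11:30, so the earliest start is 09:45.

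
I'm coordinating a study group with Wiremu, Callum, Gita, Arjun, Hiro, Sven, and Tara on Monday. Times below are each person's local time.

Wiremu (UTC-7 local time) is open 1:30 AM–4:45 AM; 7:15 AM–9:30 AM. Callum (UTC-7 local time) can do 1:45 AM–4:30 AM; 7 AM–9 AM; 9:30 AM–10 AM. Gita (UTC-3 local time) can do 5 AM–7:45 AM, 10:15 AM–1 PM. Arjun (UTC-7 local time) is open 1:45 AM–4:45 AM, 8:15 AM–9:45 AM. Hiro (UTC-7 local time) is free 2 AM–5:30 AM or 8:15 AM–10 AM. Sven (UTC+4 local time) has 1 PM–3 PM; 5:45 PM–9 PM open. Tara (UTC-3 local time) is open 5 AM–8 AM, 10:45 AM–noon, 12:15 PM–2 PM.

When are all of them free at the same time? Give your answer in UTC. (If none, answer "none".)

09:00-10:45, 15:15-16:00

Wiremu in UTC: 08:30-11:45, 14:15-16:30 (add 7h to convert from UTC-7).
Callum in UTC: 08:45-11:30, 14:00-16:00, 16:30-17:00 (add 7h to convert from UTC-7).
Gita in UTC: 08:00-10:45, 13:15-16:00 (add 3h to convert from UTC-3).
Arjun in UTC: 08:45-11:45, 15:15-16:45 (add 7h to convert from UTC-7).
Hiro in UTC: 09:00-12:30, 15:15-17:00 (add 7h to convert from UTC-7).
Sven in UTC: 09:00-11:00, 13:45-17:00 (subtract 4h to convert from UTC+4).
Tara in UTC: 08:00-11:00, 13:45-15:00, 15:15-17:00 (add 3h to convert from UTC-3).
Wiremu ∩ Callum: 08:45-11:30, 14:15-16:00.
Wiremu ∩ Callum ∩ Gita: 08:45-10:45, 14:15-16:00.
Wiremu ∩ Callum ∩ Gita ∩ Arjun: 08:45-10:45, 15:15-16:00.
Wiremu ∩ Callum ∩ Gita ∩ Arjun ∩ Hiro: 09:00-10:45, 15:15-16:00.
Wiremu ∩ Callum ∩ Gita ∩ Arjun ∩ Hiro ∩ Sven: 09:00-10:45, 15:15-16:00.
Wiremu ∩ Callum ∩ Gita ∩ Arjun ∩ Hiro ∩ Sven ∩ Tara: 09:00-10:45, 15:15-16:00.
So the common availability across everyone is 09:00-10:45, 15:15-16:00.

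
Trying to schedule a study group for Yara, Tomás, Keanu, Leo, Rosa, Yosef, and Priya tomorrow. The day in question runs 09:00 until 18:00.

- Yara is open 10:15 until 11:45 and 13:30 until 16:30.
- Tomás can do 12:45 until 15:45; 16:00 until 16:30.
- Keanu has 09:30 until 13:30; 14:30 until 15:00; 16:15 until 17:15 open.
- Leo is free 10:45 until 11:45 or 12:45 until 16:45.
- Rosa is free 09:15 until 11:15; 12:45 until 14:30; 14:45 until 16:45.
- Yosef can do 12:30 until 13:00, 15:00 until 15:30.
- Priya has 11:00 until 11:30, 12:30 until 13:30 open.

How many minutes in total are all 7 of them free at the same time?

Yara ∩ Tomás: 13:30-15:45, 16:00-16:30.
Yara ∩ Tomás ∩ Keanu: 14:30-15:00, 16:15-16:30.
Yara ∩ Tomás ∩ Keanu ∩ Leo: 14:30-15:00, 16:15-16:30.
Yara ∩ Tomás ∩ Keanu ∩ Leo ∩ Rosa: 14:45-15:00, 16:15-16:30.
Yara ∩ Tomás ∩ Keanu ∩ Leo ∩ Rosa ∩ Yosef: ∅.
Yara ∩ Tomás ∩ Keanu ∩ Leo ∩ Rosa ∩ Yosef ∩ Priya: ∅.
There is no time when everyone is free.
There is no common window, so the total is 0 minutes.

0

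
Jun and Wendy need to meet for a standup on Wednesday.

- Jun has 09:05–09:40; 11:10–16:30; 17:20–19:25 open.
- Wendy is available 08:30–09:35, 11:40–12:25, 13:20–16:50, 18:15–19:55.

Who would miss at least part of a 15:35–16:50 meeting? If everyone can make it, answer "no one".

Jun: not fully free for 15:35-16:50. Wendy: free for 15:35-16:50.

Jun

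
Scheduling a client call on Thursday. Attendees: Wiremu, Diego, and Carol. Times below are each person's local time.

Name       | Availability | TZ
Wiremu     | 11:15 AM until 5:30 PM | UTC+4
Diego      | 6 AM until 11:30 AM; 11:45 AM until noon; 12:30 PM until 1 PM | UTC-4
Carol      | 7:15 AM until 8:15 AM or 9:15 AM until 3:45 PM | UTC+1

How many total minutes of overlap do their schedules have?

Wiremu in UTC: 07:15-13:30 (subtract 4h to convert from UTC+4).
Diego in UTC: 10:00-15:30, 15:45-16:00, 16:30-17:00 (add 4h to convert from UTC-4).
Carol in UTC: 06:15-07:15, 08:15-14:45 (subtract 1h to convert from UTC+1).
Wiremu ∩ Diego: 10:00-13:30.
Wiremu ∩ Diego ∩ Carol: 10:00-13:30.
Those are the intersection windows.
That's a single block of 210 minutes.

210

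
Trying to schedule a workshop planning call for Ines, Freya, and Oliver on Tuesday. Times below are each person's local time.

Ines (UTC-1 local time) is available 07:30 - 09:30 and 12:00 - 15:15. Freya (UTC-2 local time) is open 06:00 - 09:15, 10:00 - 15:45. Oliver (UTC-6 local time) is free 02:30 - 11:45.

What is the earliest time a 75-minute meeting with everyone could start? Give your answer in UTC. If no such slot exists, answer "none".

Ines in UTC: 08:30-10:30, 13:00-16:15 (add 1h to convert from UTC-1).
Freya in UTC: 08:00-11:15, 12:00-17:45 (add 2h to convert from UTC-2).
Oliver in UTC: 08:30-17:45 (add 6h to convert from UTC-6).
Ines ∩ Freya: 08:30-10:30, 13:00-16:15.
Ines ∩ Freya ∩ Oliver: 08:30-10:30, 13:00-16:15.
The first common window of at least 75 minutes is 08:30-10:30, so the earliest start is 08:30.

08:30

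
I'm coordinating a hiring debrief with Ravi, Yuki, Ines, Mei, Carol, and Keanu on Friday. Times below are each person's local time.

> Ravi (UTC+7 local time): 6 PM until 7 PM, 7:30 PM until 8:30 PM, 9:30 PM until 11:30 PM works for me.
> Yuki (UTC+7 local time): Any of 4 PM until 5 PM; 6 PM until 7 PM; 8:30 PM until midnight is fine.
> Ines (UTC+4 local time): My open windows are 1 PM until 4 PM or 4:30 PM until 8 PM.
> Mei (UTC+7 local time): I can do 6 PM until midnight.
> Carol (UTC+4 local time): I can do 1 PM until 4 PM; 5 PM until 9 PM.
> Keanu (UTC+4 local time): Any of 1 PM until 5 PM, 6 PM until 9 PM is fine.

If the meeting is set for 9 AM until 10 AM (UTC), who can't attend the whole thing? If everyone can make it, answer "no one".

Ravi in UTC: 11:00-12:00, 12:30-13:30, 14:30-16:30 (subtract 7h to convert from UTC+7).
Yuki in UTC: 09:00-10:00, 11:00-12:00, 13:30-17:00 (subtract 7h to convert from UTC+7).
Ines in UTC: 09:00-12:00, 12:30-16:00 (subtract 4h to convert from UTC+4).
Mei in UTC: 11:00-17:00 (subtract 7h to convert from UTC+7).
Carol in UTC: 09:00-12:00, 13:00-17:00 (subtract 4h to convert from UTC+4).
Keanu in UTC: 09:00-13:00, 14:00-17:00 (subtract 4h to convert from UTC+4).
Ravi: not fully free for 09:00-10:00. Yuki: free for 09:00-10:00. Ines: free for 09:00-10:00. Mei: not fully free for 09:00-10:00. Carol: free for 09:00-10:00. Keanu: free for 09:00-10:00.

Mei, Ravi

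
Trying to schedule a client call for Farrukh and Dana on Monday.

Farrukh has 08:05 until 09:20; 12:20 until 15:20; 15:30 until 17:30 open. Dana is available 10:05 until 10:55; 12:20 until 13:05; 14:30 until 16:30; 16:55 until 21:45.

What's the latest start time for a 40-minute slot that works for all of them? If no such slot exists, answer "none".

15:50

Farrukh ∩ Dana: 12:20-13:05, 14:30-15:20, 15:30-16:30, 16:55-17:30.
Those are the intersection windows.
The last common window of at least 40 minutes is 15:30-16:30; a 40-minute meeting can start as late as 15:50 and still end by 16:30.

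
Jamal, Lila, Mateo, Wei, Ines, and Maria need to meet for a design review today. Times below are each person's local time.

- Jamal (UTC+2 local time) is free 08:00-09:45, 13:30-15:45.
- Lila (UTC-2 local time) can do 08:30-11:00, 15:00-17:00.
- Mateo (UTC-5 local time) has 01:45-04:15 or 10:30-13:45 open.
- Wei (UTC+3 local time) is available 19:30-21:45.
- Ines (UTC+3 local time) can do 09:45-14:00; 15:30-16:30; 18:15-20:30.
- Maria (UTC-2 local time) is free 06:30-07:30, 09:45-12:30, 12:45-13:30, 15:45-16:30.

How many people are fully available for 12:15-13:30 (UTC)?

2

Jamal in UTC: 06:00-07:45, 11:30-13:45 (subtract 2h to convert from UTC+2).
Lila in UTC: 10:30-13:00, 17:00-19:00 (add 2h to convert from UTC-2).
Mateo in UTC: 06:45-09:15, 15:30-18:45 (add 5h to convert from UTC-5).
Wei in UTC: 16:30-18:45 (subtract 3h to convert from UTC+3).
Ines in UTC: 06:45-11:00, 12:30-13:30, 15:15-17:30 (subtract 3h to convert from UTC+3).
Maria in UTC: 08:30-09:30, 11:45-14:30, 14:45-15:30, 17:45-18:30 (add 2h to convert from UTC-2).
Jamal and Maria can make the full 12:15-13:30 slot — that's 2.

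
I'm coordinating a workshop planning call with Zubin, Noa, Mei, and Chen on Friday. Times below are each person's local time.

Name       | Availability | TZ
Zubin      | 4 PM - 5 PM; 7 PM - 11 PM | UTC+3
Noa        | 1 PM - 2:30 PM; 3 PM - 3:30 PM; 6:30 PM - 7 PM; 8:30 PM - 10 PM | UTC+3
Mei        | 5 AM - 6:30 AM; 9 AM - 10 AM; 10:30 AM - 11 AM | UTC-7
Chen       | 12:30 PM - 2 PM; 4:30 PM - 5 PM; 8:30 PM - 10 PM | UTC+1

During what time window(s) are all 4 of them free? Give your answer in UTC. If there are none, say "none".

Zubin in UTC: 13:00-14:00, 16:00-20:00 (subtract 3h to convert from UTC+3).
Noa in UTC: 10:00-11:30, 12:00-12:30, 15:30-16:00, 17:30-19:00 (subtract 3h to convert from UTC+3).
Mei in UTC: 12:00-13:30, 16:00-17:00, 17:30-18:00 (add 7h to convert from UTC-7).
Chen in UTC: 11:30-13:00, 15:30-16:00, 19:30-21:00 (subtract 1h to convert from UTC+1).
Zubin ∩ Noa: 17:30-19:00.
Zubin ∩ Noa ∩ Mei: 17:30-18:00.
Zubin ∩ Noa ∩ Mei ∩ Chen: ∅.
There is no time when everyone is free.

none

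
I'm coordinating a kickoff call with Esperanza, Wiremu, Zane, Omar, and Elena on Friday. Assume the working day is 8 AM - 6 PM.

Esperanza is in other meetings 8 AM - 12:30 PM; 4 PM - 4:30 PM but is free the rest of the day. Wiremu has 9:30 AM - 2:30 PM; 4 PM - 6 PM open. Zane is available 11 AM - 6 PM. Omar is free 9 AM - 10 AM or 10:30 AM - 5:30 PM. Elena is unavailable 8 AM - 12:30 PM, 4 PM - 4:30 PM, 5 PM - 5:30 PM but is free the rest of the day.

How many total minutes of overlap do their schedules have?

Esperanza free: 12:30-16:00, 16:30-18:00 (invert busy blocks within the working day).
Wiremu free: 09:30-14:30, 16:00-18:00.
Zane free: 11:00-18:00.
Omar free: 09:00-10:00, 10:30-17:30.
Elena free: 12:30-16:00, 16:30-17:00, 17:30-18:00 (invert busy blocks within the working day).
Esperanza ∩ Wiremu: 12:30-14:30, 16:30-18:00.
Esperanza ∩ Wiremu ∩ Zane: 12:30-14:30, 16:30-18:00.
Esperanza ∩ Wiremu ∩ Zane ∩ Omar: 12:30-14:30, 16:30-17:30.
Esperanza ∩ Wiremu ∩ Zane ∩ Omar ∩ Elena: 12:30-14:30, 16:30-17:00.
So the common availability across everyone is 12:30-14:30, 16:30-17:00.
Summing the common windows: 120 + 30 = 150 minutes.

150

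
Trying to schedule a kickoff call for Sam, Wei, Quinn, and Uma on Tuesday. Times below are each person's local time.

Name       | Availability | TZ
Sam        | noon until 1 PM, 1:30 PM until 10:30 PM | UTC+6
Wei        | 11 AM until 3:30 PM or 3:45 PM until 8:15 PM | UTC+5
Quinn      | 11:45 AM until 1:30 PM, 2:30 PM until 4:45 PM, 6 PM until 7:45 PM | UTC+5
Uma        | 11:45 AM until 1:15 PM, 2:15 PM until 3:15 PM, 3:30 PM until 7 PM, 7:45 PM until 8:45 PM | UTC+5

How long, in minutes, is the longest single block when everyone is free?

60

Sam in UTC: 06:00-07:00, 07:30-16:30 (subtract 6h to convert from UTC+6).
Wei in UTC: 06:00-10:30, 10:45-15:15 (subtract 5h to convert from UTC+5).
Quinn in UTC: 06:45-08:30, 09:30-11:45, 13:00-14:45 (subtract 5h to convert from UTC+5).
Uma in UTC: 06:45-08:15, 09:15-10:15, 10:30-14:00, 14:45-15:45 (subtract 5h to convert from UTC+5).
Sam ∩ Wei: 06:00-07:00, 07:30-10:30, 10:45-15:15.
Sam ∩ Wei ∩ Quinn: 06:45-07:00, 07:30-08:30, 09:30-10:30, 10:45-11:45, 13:00-14:45.
Sam ∩ Wei ∩ Quinn ∩ Uma: 06:45-07:00, 07:30-08:15, 09:30-10:15, 10:45-11:45, 13:00-14:00.
The longest is 10:45-11:45 at 60 minutes.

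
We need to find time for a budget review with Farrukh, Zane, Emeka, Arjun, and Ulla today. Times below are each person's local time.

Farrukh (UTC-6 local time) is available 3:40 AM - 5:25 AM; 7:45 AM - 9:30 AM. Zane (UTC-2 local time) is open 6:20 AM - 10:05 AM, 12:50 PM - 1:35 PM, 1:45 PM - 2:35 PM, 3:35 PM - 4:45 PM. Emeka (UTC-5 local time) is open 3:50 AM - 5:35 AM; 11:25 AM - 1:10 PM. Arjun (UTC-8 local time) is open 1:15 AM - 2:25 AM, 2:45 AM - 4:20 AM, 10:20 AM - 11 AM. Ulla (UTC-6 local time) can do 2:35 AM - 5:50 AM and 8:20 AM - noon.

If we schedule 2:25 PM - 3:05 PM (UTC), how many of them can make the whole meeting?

2

Farrukh in UTC: 09:40-11:25, 13:45-15:30 (add 6h to convert from UTC-6).
Zane in UTC: 08:20-12:05, 14:50-15:35, 15:45-16:35, 17:35-18:45 (add 2h to convert from UTC-2).
Emeka in UTC: 08:50-10:35, 16:25-18:10 (add 5h to convert from UTC-5).
Arjun in UTC: 09:15-10:25, 10:45-12:20, 18:20-19:00 (add 8h to convert from UTC-8).
Ulla in UTC: 08:35-11:50, 14:20-18:00 (add 6h to convert from UTC-6).
Farrukh and Ulla can make the full 14:25-15:05 slot — that's 2.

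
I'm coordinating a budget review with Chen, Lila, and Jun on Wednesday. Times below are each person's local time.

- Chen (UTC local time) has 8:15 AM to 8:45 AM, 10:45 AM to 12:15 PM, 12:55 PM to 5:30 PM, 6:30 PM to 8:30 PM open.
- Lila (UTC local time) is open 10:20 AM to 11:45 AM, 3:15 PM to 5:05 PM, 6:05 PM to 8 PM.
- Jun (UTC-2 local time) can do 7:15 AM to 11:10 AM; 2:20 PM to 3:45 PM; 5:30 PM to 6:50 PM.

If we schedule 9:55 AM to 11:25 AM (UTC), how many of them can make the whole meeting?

1

Chen in UTC: 08:15-08:45, 10:45-12:15, 12:55-17:30, 18:30-20:30.
Lila in UTC: 10:20-11:45, 15:15-17:05, 18:05-20:00.
Jun in UTC: 09:15-13:10, 16:20-17:45, 19:30-20:50 (add 2h to convert from UTC-2).
Jun can make the full 09:55-11:25 slot — that's 1.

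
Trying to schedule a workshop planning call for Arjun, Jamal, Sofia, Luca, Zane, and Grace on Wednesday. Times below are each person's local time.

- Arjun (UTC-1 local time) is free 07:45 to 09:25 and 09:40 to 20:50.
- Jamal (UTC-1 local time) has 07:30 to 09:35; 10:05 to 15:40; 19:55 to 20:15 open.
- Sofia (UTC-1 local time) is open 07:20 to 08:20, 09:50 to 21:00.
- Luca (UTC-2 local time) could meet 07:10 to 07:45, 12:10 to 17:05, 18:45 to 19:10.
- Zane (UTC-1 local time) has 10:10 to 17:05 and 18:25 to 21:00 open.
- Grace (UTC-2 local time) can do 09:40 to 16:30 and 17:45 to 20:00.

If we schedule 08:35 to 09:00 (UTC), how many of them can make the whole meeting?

Arjun in UTC: 08:45-10:25, 10:40-21:50 (add 1h to convert from UTC-1).
Jamal in UTC: 08:30-10:35, 11:05-16:40, 20:55-21:15 (add 1h to convert from UTC-1).
Sofia in UTC: 08:20-09:20, 10:50-22:00 (add 1h to convert from UTC-1).
Luca in UTC: 09:10-09:45, 14:10-19:05, 20:45-21:10 (add 2h to convert from UTC-2).
Zane in UTC: 11:10-18:05, 19:25-22:00 (add 1h to convert from UTC-1).
Grace in UTC: 11:40-18:30, 19:45-22:00 (add 2h to convert from UTC-2).
Jamal and Sofia can make the full 08:35-09:00 slot — that's 2.

2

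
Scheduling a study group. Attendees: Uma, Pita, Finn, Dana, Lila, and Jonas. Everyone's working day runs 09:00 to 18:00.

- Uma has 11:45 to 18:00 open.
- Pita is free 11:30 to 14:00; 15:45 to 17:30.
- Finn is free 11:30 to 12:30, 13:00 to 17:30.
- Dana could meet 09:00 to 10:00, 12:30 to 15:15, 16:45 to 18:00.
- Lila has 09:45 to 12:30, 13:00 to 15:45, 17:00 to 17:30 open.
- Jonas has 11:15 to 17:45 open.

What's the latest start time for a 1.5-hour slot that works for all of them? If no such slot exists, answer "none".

Uma ∩ Pita: 11:45-14:00, 15:45-17:30.
Uma ∩ Pita ∩ Finn: 11:45-12:30, 13:00-14:00, 15:45-17:30.
Uma ∩ Pita ∩ Finn ∩ Dana: 13:00-14:00, 16:45-17:30.
Uma ∩ Pita ∩ Finn ∩ Dana ∩ Lila: 13:00-14:00, 17:00-17:30.
Uma ∩ Pita ∩ Finn ∩ Dana ∩ Lila ∩ Jonas: 13:00-14:00, 17:00-17:30.
So the common availability across everyone is 13:00-14:00, 17:00-17:30.
No common window is at least 90 minutes long.

none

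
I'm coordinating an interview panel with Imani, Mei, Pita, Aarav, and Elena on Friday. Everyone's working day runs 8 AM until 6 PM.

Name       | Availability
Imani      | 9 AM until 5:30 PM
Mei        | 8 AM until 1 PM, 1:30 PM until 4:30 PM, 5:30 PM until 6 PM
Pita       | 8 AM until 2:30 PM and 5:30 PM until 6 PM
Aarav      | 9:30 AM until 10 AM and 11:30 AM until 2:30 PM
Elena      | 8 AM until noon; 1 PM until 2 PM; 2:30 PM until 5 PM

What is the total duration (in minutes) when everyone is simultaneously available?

Imani ∩ Mei: 09:00-13:00, 13:30-16:30.
Imani ∩ Mei ∩ Pita: 09:00-13:00, 13:30-14:30.
Imani ∩ Mei ∩ Pita ∩ Aarav: 09:30-10:00, 11:30-13:00, 13:30-14:30.
Imani ∩ Mei ∩ Pita ∩ Aarav ∩ Elena: 09:30-10:00, 11:30-12:00, 13:30-14:00.
So the common availability across everyone is 09:30-10:00, 11:30-12:00, 13:30-14:00.
Summing the common windows: 30 + 30 + 30 = 90 minutes.

90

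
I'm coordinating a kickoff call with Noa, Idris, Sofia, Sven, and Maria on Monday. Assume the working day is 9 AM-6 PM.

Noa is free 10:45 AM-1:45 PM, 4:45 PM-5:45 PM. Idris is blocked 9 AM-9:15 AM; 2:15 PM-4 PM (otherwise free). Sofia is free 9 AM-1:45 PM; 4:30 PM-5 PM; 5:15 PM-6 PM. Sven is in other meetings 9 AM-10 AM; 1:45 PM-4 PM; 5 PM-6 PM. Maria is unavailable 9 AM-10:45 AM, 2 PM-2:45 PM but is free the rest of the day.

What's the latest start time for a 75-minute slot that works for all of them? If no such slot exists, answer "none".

12:30

Noa free: 10:45-13:45, 16:45-17:45.
Idris free: 09:15-14:15, 16:00-18:00 (invert busy blocks within the working day).
Sofia free: 09:00-13:45, 16:30-17:00, 17:15-18:00.
Sven free: 10:00-13:45, 16:00-17:00 (invert busy blocks within the working day).
Maria free: 10:45-14:00, 14:45-18:00 (invert busy blocks within the working day).
Noa ∩ Idris: 10:45-13:45, 16:45-17:45.
Noa ∩ Idris ∩ Sofia: 10:45-13:45, 16:45-17:00, 17:15-17:45.
Noa ∩ Idris ∩ Sofia ∩ Sven: 10:45-13:45, 16:45-17:00.
Noa ∩ Idris ∩ Sofia ∩ Sven ∩ Maria: 10:45-13:45, 16:45-17:00.
The last common window of at least 75 minutes is 10:45-13:45; a 75-minute meeting can start as late as 12:30 and still end by 13:45.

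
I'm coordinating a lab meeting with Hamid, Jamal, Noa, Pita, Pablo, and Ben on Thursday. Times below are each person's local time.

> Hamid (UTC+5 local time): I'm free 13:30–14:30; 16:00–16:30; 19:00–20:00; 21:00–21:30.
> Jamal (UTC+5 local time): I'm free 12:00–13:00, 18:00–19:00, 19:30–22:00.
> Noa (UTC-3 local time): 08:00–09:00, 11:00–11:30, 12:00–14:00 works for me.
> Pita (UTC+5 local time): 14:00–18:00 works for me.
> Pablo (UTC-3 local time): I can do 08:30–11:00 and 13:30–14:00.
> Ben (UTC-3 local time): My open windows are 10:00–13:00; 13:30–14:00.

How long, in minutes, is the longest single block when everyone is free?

Hamid in UTC: 08:30-09:30, 11:00-11:30, 14:00-15:00, 16:00-16:30 (subtract 5h to convert from UTC+5).
Jamal in UTC: 07:00-08:00, 13:00-14:00, 14:30-17:00 (subtract 5h to convert from UTC+5).
Noa in UTC: 11:00-12:00, 14:00-14:30, 15:00-17:00 (add 3h to convert from UTC-3).
Pita in UTC: 09:00-13:00 (subtract 5h to convert from UTC+5).
Pablo in UTC: 11:30-14:00, 16:30-17:00 (add 3h to convert from UTC-3).
Ben in UTC: 13:00-16:00, 16:30-17:00 (add 3h to convert from UTC-3).
Hamid ∩ Jamal: 14:30-15:00, 16:00-16:30.
Hamid ∩ Jamal ∩ Noa: 16:00-16:30.
Hamid ∩ Jamal ∩ Noa ∩ Pita: ∅.
Hamid ∩ Jamal ∩ Noa ∩ Pita ∩ Pablo: ∅.
Hamid ∩ Jamal ∩ Noa ∩ Pita ∩ Pablo ∩ Ben: ∅.
There is no time when everyone is free.
No common window exists, so the longest block is 0 minutes.

0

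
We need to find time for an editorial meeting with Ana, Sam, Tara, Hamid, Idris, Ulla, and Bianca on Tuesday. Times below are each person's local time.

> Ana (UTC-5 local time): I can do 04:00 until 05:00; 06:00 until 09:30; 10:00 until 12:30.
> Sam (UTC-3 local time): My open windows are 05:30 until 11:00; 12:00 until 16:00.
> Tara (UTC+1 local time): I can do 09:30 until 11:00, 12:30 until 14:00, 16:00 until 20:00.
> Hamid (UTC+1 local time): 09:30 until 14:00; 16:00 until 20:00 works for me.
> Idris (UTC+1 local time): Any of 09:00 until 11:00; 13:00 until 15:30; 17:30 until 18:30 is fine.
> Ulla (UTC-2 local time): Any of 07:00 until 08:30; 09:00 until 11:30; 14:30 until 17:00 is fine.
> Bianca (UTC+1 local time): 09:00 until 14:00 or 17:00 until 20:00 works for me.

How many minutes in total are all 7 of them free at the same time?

Ana in UTC: 09:00-10:00, 11:00-14:30, 15:00-17:30 (add 5h to convert from UTC-5).
Sam in UTC: 08:30-14:00, 15:00-19:00 (add 3h to convert from UTC-3).
Tara in UTC: 08:30-10:00, 11:30-13:00, 15:00-19:00 (subtract 1h to convert from UTC+1).
Hamid in UTC: 08:30-13:00, 15:00-19:00 (subtract 1h to convert from UTC+1).
Idris in UTC: 08:00-10:00, 12:00-14:30, 16:30-17:30 (subtract 1h to convert from UTC+1).
Ulla in UTC: 09:00-10:30, 11:00-13:30, 16:30-19:00 (add 2h to convert from UTC-2).
Bianca in UTC: 08:00-13:00, 16:00-19:00 (subtract 1h to convert from UTC+1).
Ana ∩ Sam: 09:00-10:00, 11:00-14:00, 15:00-17:30.
Ana ∩ Sam ∩ Tara: 09:00-10:00, 11:30-13:00, 15:00-17:30.
Ana ∩ Sam ∩ Tara ∩ Hamid: 09:00-10:00, 11:30-13:00, 15:00-17:30.
Ana ∩ Sam ∩ Tara ∩ Hamid ∩ Idris: 09:00-10:00, 12:00-13:00, 16:30-17:30.
Ana ∩ Sam ∩ Tara ∩ Hamid ∩ Idris ∩ Ulla: 09:00-10:00, 12:00-13:00, 16:30-17:30.
Ana ∩ Sam ∩ Tara ∩ Hamid ∩ Idris ∩ Ulla ∩ Bianca: 09:00-10:00, 12:00-13:00, 16:30-17:30.
Those are the intersection windows.
Summing the common windows: 60 + 60 + 60 = 180 minutes.

180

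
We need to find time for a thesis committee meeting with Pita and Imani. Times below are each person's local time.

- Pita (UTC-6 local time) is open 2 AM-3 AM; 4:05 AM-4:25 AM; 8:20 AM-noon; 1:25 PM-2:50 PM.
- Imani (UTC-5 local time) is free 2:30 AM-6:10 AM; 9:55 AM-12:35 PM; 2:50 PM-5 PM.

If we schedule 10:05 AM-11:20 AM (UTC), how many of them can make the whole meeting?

Pita in UTC: 08:00-09:00, 10:05-10:25, 14:20-18:00, 19:25-20:50 (add 6h to convert from UTC-6).
Imani in UTC: 07:30-11:10, 14:55-17:35, 19:50-22:00 (add 5h to convert from UTC-5).
nobody can make the full 10:05-11:20 slot — that's 0.

0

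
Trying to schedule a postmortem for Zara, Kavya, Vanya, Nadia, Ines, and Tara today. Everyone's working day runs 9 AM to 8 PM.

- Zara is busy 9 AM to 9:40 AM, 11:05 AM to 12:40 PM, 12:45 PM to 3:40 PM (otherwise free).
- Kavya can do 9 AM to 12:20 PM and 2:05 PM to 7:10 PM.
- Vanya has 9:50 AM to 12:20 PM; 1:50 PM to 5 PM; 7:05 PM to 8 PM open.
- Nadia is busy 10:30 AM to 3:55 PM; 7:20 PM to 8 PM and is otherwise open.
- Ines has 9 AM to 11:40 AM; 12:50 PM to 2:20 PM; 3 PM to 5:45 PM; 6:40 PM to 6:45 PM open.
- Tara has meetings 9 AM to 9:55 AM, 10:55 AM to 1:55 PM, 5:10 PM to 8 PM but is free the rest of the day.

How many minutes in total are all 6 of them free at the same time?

100

Zara free: 09:40-11:05, 12:40-12:45, 15:40-20:00 (invert busy blocks within the working day).
Kavya free: 09:00-12:20, 14:05-19:10.
Vanya free: 09:50-12:20, 13:50-17:00, 19:05-20:00.
Nadia free: 09:00-10:30, 15:55-19:20 (invert busy blocks within the working day).
Ines free: 09:00-11:40, 12:50-14:20, 15:00-17:45, 18:40-18:45.
Tara free: 09:55-10:55, 13:55-17:10 (invert busy blocks within the working day).
Zara ∩ Kavya: 09:40-11:05, 15:40-19:10.
Zara ∩ Kavya ∩ Vanya: 09:50-11:05, 15:40-17:00, 19:05-19:10.
Zara ∩ Kavya ∩ Vanya ∩ Nadia: 09:50-10:30, 15:55-17:00, 19:05-19:10.
Zara ∩ Kavya ∩ Vanya ∩ Nadia ∩ Ines: 09:50-10:30, 15:55-17:00.
Zara ∩ Kavya ∩ Vanya ∩ Nadia ∩ Ines ∩ Tara: 09:55-10:30, 15:55-17:00.
Those are the intersection windows.
Summing the common windows: 35 + 65 = 100 minutes.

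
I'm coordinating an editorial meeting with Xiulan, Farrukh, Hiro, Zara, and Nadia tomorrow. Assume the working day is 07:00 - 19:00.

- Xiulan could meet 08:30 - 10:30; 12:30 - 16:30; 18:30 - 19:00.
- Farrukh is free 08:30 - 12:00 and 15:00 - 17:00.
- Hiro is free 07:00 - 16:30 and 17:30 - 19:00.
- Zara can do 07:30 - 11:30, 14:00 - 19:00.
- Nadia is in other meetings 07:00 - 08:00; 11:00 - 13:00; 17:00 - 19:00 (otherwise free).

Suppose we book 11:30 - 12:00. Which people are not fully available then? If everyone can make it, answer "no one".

Xiulan free: 08:30-10:30, 12:30-16:30, 18:30-19:00.
Farrukh free: 08:30-12:00, 15:00-17:00.
Hiro free: 07:00-16:30, 17:30-19:00.
Zara free: 07:30-11:30, 14:00-19:00.
Nadia free: 08:00-11:00, 13:00-17:00 (invert busy blocks within the working day).
Xiulan: not fully free for 11:30-12:00. Farrukh: free for 11:30-12:00. Hiro: free for 11:30-12:00. Zara: not fully free for 11:30-12:00. Nadia: not fully free for 11:30-12:00.

Nadia, Xiulan, Zara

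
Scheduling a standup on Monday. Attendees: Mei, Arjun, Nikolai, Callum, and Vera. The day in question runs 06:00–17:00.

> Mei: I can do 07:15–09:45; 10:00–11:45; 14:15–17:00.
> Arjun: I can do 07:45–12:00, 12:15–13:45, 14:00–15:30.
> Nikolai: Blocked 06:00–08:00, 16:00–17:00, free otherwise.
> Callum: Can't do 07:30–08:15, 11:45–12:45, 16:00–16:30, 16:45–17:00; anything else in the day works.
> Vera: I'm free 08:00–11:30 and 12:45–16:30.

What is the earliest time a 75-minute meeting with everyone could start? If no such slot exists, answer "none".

08:15

Mei free: 07:15-09:45, 10:00-11:45, 14:15-17:00.
Arjun free: 07:45-12:00, 12:15-13:45, 14:00-15:30.
Nikolai free: 08:00-16:00 (invert busy blocks within the working day).
Callum free: 06:00-07:30, 08:15-11:45, 12:45-16:00, 16:30-16:45 (invert busy blocks within the working day).
Vera free: 08:00-11:30, 12:45-16:30.
Mei ∩ Arjun: 07:45-09:45, 10:00-11:45, 14:15-15:30.
Mei ∩ Arjun ∩ Nikolai: 08:00-09:45, 10:00-11:45, 14:15-15:30.
Mei ∩ Arjun ∩ Nikolai ∩ Callum: 08:15-09:45, 10:00-11:45, 14:15-15:30.
Mei ∩ Arjun ∩ Nikolai ∩ Callum ∩ Vera: 08:15-09:45, 10:00-11:30, 14:15-15:30.
Those are the intersection windows.
The first common window of at least 75 minutes is 08:15-09:45, so the earliest start is 08:15.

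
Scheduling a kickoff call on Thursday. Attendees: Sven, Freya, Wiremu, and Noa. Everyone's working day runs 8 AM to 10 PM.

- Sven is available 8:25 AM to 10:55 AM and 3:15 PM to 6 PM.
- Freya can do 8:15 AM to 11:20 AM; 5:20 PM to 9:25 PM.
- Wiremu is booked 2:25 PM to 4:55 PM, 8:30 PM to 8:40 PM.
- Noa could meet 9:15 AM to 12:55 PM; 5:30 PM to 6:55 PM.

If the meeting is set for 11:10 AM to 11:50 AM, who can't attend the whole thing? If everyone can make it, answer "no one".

Sven free: 08:25-10:55, 15:15-18:00.
Freya free: 08:15-11:20, 17:20-21:25.
Wiremu free: 08:00-14:25, 16:55-20:30, 20:40-22:00 (invert busy blocks within the working day).
Noa free: 09:15-12:55, 17:30-18:55.
Sven: not fully free for 11:10-11:50. Freya: not fully free for 11:10-11:50. Wiremu: free for 11:10-11:50. Noa: free for 11:10-11:50.

Freya, Sven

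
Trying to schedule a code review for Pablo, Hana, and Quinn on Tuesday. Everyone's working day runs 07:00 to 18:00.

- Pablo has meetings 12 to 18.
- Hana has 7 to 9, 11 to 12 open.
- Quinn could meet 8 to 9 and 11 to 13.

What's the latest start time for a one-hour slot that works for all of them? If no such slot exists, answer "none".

Pablo free: 07:00-12:00 (invert busy blocks within the working day).
Hana free: 07:00-09:00, 11:00-12:00.
Quinn free: 08:00-09:00, 11:00-13:00.
Pablo ∩ Hana: 07:00-09:00, 11:00-12:00.
Pablo ∩ Hana ∩ Quinn: 08:00-09:00, 11:00-12:00.
The last common window of at least 60 minutes is 11:00-12:00; a 60-minute meeting can start as late as 11:00 and still end by 12:00.

11:00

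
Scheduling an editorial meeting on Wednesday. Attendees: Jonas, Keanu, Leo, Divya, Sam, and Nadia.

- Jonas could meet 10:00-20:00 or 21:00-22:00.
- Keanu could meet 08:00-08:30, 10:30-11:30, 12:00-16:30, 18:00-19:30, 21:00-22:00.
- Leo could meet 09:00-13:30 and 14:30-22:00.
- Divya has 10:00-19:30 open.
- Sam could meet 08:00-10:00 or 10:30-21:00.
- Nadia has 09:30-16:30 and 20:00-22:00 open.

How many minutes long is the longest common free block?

Jonas ∩ Keanu: 10:30-11:30, 12:00-16:30, 18:00-19:30, 21:00-22:00.
Jonas ∩ Keanu ∩ Leo: 10:30-11:30, 12:00-13:30, 14:30-16:30, 18:00-19:30, 21:00-22:00.
Jonas ∩ Keanu ∩ Leo ∩ Divya: 10:30-11:30, 12:00-13:30, 14:30-16:30, 18:00-19:30.
Jonas ∩ Keanu ∩ Leo ∩ Divya ∩ Sam: 10:30-11:30, 12:00-13:30, 14:30-16:30, 18:00-19:30.
Jonas ∩ Keanu ∩ Leo ∩ Divya ∩ Sam ∩ Nadia: 10:30-11:30, 12:00-13:30, 14:30-16:30.
So the common availability across everyone is 10:30-11:30, 12:00-13:30, 14:30-16:30.
The longest is 14:30-16:30 at 120 minutes.

120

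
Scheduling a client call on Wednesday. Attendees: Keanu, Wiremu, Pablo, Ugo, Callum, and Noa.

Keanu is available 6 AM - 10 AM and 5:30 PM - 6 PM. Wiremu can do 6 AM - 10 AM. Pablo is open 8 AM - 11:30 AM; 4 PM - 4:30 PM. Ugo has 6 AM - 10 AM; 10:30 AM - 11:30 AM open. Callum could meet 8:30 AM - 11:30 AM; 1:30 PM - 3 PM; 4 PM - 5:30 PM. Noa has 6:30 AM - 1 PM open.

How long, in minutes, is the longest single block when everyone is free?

Keanu ∩ Wiremu: 06:00-10:00.
Keanu ∩ Wiremu ∩ Pablo: 08:00-10:00.
Keanu ∩ Wiremu ∩ Pablo ∩ Ugo: 08:00-10:00.
Keanu ∩ Wiremu ∩ Pablo ∩ Ugo ∩ Callum: 08:30-10:00.
Keanu ∩ Wiremu ∩ Pablo ∩ Ugo ∩ Callum ∩ Noa: 08:30-10:00.
The longest is 08:30-10:00 at 90 minutes.

90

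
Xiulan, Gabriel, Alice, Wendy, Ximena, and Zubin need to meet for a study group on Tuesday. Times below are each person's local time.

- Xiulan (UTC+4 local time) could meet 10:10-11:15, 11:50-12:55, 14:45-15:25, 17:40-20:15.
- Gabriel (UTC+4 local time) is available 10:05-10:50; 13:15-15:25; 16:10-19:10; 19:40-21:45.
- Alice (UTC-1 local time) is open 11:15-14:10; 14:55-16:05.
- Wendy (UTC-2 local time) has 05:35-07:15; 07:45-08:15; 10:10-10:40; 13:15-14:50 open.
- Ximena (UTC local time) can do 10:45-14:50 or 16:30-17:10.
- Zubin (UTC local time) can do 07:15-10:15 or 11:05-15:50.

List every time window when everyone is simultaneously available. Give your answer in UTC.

none

Xiulan in UTC: 06:10-07:15, 07:50-08:55, 10:45-11:25, 13:40-16:15 (subtract 4h to convert from UTC+4).
Gabriel in UTC: 06:05-06:50, 09:15-11:25, 12:10-15:10, 15:40-17:45 (subtract 4h to convert from UTC+4).
Alice in UTC: 12:15-15:10, 15:55-17:05 (add 1h to convert from UTC-1).
Wendy in UTC: 07:35-09:15, 09:45-10:15, 12:10-12:40, 15:15-16:50 (add 2h to convert from UTC-2).
Ximena in UTC: 10:45-14:50, 16:30-17:10.
Zubin in UTC: 07:15-10:15, 11:05-15:50.
Xiulan ∩ Gabriel: 06:10-06:50, 10:45-11:25, 13:40-15:10, 15:40-16:15.
Xiulan ∩ Gabriel ∩ Alice: 13:40-15:10, 15:55-16:15.
Xiulan ∩ Gabriel ∩ Alice ∩ Wendy: 15:55-16:15.
Xiulan ∩ Gabriel ∩ Alice ∩ Wendy ∩ Ximena: ∅.
Xiulan ∩ Gabriel ∩ Alice ∩ Wendy ∩ Ximena ∩ Zubin: ∅.
There is no time when everyone is free.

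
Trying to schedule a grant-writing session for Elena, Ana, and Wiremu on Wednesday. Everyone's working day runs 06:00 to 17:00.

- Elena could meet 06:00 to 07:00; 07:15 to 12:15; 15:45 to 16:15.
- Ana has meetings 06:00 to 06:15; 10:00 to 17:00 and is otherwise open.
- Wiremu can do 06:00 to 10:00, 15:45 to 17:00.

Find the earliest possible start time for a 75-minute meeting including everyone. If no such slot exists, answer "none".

07:15

Elena free: 06:00-07:00, 07:15-12:15, 15:45-16:15.
Ana free: 06:15-10:00 (invert busy blocks within the working day).
Wiremu free: 06:00-10:00, 15:45-17:00.
Elena ∩ Ana: 06:15-07:00, 07:15-10:00.
Elena ∩ Ana ∩ Wiremu: 06:15-07:00, 07:15-10:00.
Those are the intersection windows.
The first common window of at least 75 minutes is 07:15-10:00, so the earliest start is 07:15.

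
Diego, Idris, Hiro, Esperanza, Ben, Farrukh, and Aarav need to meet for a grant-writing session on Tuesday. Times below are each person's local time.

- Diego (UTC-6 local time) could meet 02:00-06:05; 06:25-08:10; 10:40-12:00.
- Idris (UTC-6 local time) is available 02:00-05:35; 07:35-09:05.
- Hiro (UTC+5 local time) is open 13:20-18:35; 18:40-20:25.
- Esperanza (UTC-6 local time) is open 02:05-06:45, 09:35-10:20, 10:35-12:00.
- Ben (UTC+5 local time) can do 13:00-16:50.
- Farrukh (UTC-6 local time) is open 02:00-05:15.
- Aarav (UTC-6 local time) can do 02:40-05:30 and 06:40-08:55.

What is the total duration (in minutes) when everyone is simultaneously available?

155

Diego in UTC: 08:00-12:05, 12:25-14:10, 16:40-18:00 (add 6h to convert from UTC-6).
Idris in UTC: 08:00-11:35, 13:35-15:05 (add 6h to convert from UTC-6).
Hiro in UTC: 08:20-13:35, 13:40-15:25 (subtract 5h to convert from UTC+5).
Esperanza in UTC: 08:05-12:45, 15:35-16:20, 16:35-18:00 (add 6h to convert from UTC-6).
Ben in UTC: 08:00-11:50 (subtract 5h to convert from UTC+5).
Farrukh in UTC: 08:00-11:15 (add 6h to convert from UTC-6).
Aarav in UTC: 08:40-11:30, 12:40-14:55 (add 6h to convert from UTC-6).
Diego ∩ Idris: 08:00-11:35, 13:35-14:10.
Diego ∩ Idris ∩ Hiro: 08:20-11:35, 13:40-14:10.
Diego ∩ Idris ∩ Hiro ∩ Esperanza: 08:20-11:35.
Diego ∩ Idris ∩ Hiro ∩ Esperanza ∩ Ben: 08:20-11:35.
Diego ∩ Idris ∩ Hiro ∩ Esperanza ∩ Ben ∩ Farrukh: 08:20-11:15.
Diego ∩ Idris ∩ Hiro ∩ Esperanza ∩ Ben ∩ Farrukh ∩ Aarav: 08:40-11:15.
That's a single block of 155 minutes.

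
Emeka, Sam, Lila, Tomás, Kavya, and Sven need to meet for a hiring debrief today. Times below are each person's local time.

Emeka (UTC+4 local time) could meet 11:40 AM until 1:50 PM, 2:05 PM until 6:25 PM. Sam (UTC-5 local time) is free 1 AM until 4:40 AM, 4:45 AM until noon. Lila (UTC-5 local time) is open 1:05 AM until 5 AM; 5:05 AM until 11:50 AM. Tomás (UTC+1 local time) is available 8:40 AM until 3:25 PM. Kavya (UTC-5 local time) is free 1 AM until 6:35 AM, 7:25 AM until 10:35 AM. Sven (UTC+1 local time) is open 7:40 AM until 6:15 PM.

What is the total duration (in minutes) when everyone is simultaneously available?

Emeka in UTC: 07:40-09:50, 10:05-14:25 (subtract 4h to convert from UTC+4).
Sam in UTC: 06:00-09:40, 09:45-17:00 (add 5h to convert from UTC-5).
Lila in UTC: 06:05-10:00, 10:05-16:50 (add 5h to convert from UTC-5).
Tomás in UTC: 07:40-14:25 (subtract 1h to convert from UTC+1).
Kavya in UTC: 06:00-11:35, 12:25-15:35 (add 5h to convert from UTC-5).
Sven in UTC: 06:40-17:15 (subtract 1h to convert from UTC+1).
Emeka ∩ Sam: 07:40-09:40, 09:45-09:50, 10:05-14:25.
Emeka ∩ Sam ∩ Lila: 07:40-09:40, 09:45-09:50, 10:05-14:25.
Emeka ∩ Sam ∩ Lila ∩ Tomás: 07:40-09:40, 09:45-09:50, 10:05-14:25.
Emeka ∩ Sam ∩ Lila ∩ Tomás ∩ Kavya: 07:40-09:40, 09:45-09:50, 10:05-11:35, 12:25-14:25.
Emeka ∩ Sam ∩ Lila ∩ Tomás ∩ Kavya ∩ Sven: 07:40-09:40, 09:45-09:50, 10:05-11:35, 12:25-14:25.
Summing the common windows: 120 + 5 + 90 + 120 = 335 minutes.

335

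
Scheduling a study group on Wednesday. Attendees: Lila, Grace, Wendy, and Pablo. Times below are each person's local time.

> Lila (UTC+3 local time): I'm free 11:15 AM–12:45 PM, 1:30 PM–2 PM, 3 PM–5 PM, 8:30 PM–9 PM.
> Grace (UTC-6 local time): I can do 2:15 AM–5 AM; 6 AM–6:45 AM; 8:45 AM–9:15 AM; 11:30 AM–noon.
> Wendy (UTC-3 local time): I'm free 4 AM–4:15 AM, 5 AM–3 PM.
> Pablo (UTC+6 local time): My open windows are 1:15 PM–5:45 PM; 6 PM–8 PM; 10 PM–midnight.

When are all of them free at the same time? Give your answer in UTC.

Lila in UTC: 08:15-09:45, 10:30-11:00, 12:00-14:00, 17:30-18:00 (subtract 3h to convert from UTC+3).
Grace in UTC: 08:15-11:00, 12:00-12:45, 14:45-15:15, 17:30-18:00 (add 6h to convert from UTC-6).
Wendy in UTC: 07:00-07:15, 08:00-18:00 (add 3h to convert from UTC-3).
Pablo in UTC: 07:15-11:45, 12:00-14:00, 16:00-18:00 (subtract 6h to convert from UTC+6).
Lila ∩ Grace: 08:15-09:45, 10:30-11:00, 12:00-12:45, 17:30-18:00.
Lila ∩ Grace ∩ Wendy: 08:15-09:45, 10:30-11:00, 12:00-12:45, 17:30-18:00.
Lila ∩ Grace ∩ Wendy ∩ Pablo: 08:15-09:45, 10:30-11:00, 12:00-12:45, 17:30-18:00.

08:15-09:45, 10:30-11:00, 12:00-12:45, 17:30-18:00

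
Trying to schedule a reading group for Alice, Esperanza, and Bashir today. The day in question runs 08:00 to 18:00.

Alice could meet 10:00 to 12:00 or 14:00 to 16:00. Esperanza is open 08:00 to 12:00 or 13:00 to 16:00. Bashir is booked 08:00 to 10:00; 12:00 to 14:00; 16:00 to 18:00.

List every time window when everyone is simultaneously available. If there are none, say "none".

Alice free: 10:00-12:00, 14:00-16:00.
Esperanza free: 08:00-12:00, 13:00-16:00.
Bashir free: 10:00-12:00, 14:00-16:00 (invert busy blocks within the working day).
Alice ∩ Esperanza: 10:00-12:00, 14:00-16:00.
Alice ∩ Esperanza ∩ Bashir: 10:00-12:00, 14:00-16:00.
Those are the intersection windows.

10:00-12:00, 14:00-16:00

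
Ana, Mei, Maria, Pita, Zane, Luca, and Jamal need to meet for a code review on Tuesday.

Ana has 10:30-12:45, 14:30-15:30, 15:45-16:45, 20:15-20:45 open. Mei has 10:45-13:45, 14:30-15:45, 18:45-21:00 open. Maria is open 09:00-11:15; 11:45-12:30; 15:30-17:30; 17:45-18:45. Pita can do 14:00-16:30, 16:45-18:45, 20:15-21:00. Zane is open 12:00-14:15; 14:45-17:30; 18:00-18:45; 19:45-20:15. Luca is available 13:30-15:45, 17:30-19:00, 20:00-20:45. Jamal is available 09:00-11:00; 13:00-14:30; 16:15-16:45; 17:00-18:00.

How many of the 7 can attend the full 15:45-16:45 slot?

3

Ana, Maria, and Zane can make the full 15:45-16:45 slot — that's 3.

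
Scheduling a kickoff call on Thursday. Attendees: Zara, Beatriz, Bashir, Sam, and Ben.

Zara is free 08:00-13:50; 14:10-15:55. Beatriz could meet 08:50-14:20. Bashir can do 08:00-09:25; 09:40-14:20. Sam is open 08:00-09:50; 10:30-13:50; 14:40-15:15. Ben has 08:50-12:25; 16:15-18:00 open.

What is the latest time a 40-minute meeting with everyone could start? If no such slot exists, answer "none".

Zara ∩ Beatriz: 08:50-13:50, 14:10-14:20.
Zara ∩ Beatriz ∩ Bashir: 08:50-09:25, 09:40-13:50, 14:10-14:20.
Zara ∩ Beatriz ∩ Bashir ∩ Sam: 08:50-09:25, 09:40-09:50, 10:30-13:50.
Zara ∩ Beatriz ∩ Bashir ∩ Sam ∩ Ben: 08:50-09:25, 09:40-09:50, 10:30-12:25.
The last common window of at least 40 minutes is 10:30-12:25; a 40-minute meeting can start as late as 11:45 and still end by 12:25.

11:45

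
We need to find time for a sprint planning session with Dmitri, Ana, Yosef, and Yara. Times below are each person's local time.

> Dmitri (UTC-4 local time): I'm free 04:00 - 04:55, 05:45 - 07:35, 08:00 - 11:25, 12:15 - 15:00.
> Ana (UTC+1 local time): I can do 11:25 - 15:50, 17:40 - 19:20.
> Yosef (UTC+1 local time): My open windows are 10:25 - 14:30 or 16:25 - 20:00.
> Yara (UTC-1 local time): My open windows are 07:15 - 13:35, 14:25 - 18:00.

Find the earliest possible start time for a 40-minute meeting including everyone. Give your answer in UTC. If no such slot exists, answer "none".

10:25

Dmitri in UTC: 08:00-08:55, 09:45-11:35, 12:00-15:25, 16:15-19:00 (add 4h to convert from UTC-4).
Ana in UTC: 10:25-14:50, 16:40-18:20 (subtract 1h to convert from UTC+1).
Yosef in UTC: 09:25-13:30, 15:25-19:00 (subtract 1h to convert from UTC+1).
Yara in UTC: 08:15-14:35, 15:25-19:00 (add 1h to convert from UTC-1).
Dmitri ∩ Ana: 10:25-11:35, 12:00-14:50, 16:40-18:20.
Dmitri ∩ Ana ∩ Yosef: 10:25-11:35, 12:00-13:30, 16:40-18:20.
Dmitri ∩ Ana ∩ Yosef ∩ Yara: 10:25-11:35, 12:00-13:30, 16:40-18:20.
Those are the intersection windows.
The first common window of at least 40 minutes is 10:25-11:35, so the earliest start is 10:25.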